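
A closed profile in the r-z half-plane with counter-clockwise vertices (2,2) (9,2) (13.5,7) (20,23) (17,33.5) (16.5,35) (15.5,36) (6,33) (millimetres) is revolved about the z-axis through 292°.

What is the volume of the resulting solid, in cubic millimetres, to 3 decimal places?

Profile (r,z), 8 vertices: (2,2) (9,2) (13.5,7) (20,23) (17,33.5) (16.5,35) (15.5,36) (6,33)
edge 0: (2,2)→(9,2)  cross = 2·2 − 9·2 = -14.0000; (r_i+r_j)·cross = 11·-14.0000 = -154.0000
edge 1: (9,2)→(13.5,7)  cross = 9·7 − 13.5·2 = 36.0000; (r_i+r_j)·cross = 22.5·36.0000 = 810.0000
edge 2: (13.5,7)→(20,23)  cross = 13.5·23 − 20·7 = 170.5000; (r_i+r_j)·cross = 33.5·170.5000 = 5711.7500
edge 3: (20,23)→(17,33.5)  cross = 20·33.5 − 17·23 = 279.0000; (r_i+r_j)·cross = 37·279.0000 = 10323.0000
edge 4: (17,33.5)→(16.5,35)  cross = 17·35 − 16.5·33.5 = 42.2500; (r_i+r_j)·cross = 33.5·42.2500 = 1415.3750
edge 5: (16.5,35)→(15.5,36)  cross = 16.5·36 − 15.5·35 = 51.5000; (r_i+r_j)·cross = 32·51.5000 = 1648.0000
edge 6: (15.5,36)→(6,33)  cross = 15.5·33 − 6·36 = 295.5000; (r_i+r_j)·cross = 21.5·295.5000 = 6353.2500
edge 7: (6,33)→(2,2)  cross = 6·2 − 2·33 = -54.0000; (r_i+r_j)·cross = 8·-54.0000 = -432.0000
Σcross = 806.7500 → A = |Σcross|/2 = 403.3750 mm²
Σ(r_i+r_j)·cross = 25675.3750 → first moment M = |Σ|/6 = 4279.2292
R_c = M/A = 4279.2292/403.3750 = 10.6086 mm
θ = 292° = 5.096361 rad
V = θ·R_c·A = 5.096361·10.6086·403.3750 = 21808.498 mm³

Volume = 21808.498 mm³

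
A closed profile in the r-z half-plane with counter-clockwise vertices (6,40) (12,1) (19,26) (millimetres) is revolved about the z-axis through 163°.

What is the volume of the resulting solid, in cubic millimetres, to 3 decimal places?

Profile (r,z), 3 vertices: (6,40) (12,1) (19,26)
edge 0: (6,40)→(12,1)  cross = 6·1 − 12·40 = -474.0000; (r_i+r_j)·cross = 18·-474.0000 = -8532.0000
edge 1: (12,1)→(19,26)  cross = 12·26 − 19·1 = 293.0000; (r_i+r_j)·cross = 31·293.0000 = 9083.0000
edge 2: (19,26)→(6,40)  cross = 19·40 − 6·26 = 604.0000; (r_i+r_j)·cross = 25·604.0000 = 15100.0000
Σcross = 423.0000 → A = |Σcross|/2 = 211.5000 mm²
Σ(r_i+r_j)·cross = 15651.0000 → first moment M = |Σ|/6 = 2608.5000
R_c = M/A = 2608.5000/211.5000 = 12.3333 mm
θ = 163° = 2.844887 rad
V = θ·R_c·A = 2.844887·12.3333·211.5000 = 7420.887 mm³

Volume = 7420.887 mm³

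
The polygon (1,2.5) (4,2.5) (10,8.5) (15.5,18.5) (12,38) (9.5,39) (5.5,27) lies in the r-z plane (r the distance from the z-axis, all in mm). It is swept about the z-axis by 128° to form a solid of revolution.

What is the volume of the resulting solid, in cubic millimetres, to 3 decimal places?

Profile (r,z), 7 vertices: (1,2.5) (4,2.5) (10,8.5) (15.5,18.5) (12,38) (9.5,39) (5.5,27)
edge 0: (1,2.5)→(4,2.5)  cross = 1·2.5 − 4·2.5 = -7.5000; (r_i+r_j)·cross = 5·-7.5000 = -37.5000
edge 1: (4,2.5)→(10,8.5)  cross = 4·8.5 − 10·2.5 = 9.0000; (r_i+r_j)·cross = 14·9.0000 = 126.0000
edge 2: (10,8.5)→(15.5,18.5)  cross = 10·18.5 − 15.5·8.5 = 53.2500; (r_i+r_j)·cross = 25.5·53.2500 = 1357.8750
edge 3: (15.5,18.5)→(12,38)  cross = 15.5·38 − 12·18.5 = 367.0000; (r_i+r_j)·cross = 27.5·367.0000 = 10092.5000
edge 4: (12,38)→(9.5,39)  cross = 12·39 − 9.5·38 = 107.0000; (r_i+r_j)·cross = 21.5·107.0000 = 2300.5000
edge 5: (9.5,39)→(5.5,27)  cross = 9.5·27 − 5.5·39 = 42.0000; (r_i+r_j)·cross = 15·42.0000 = 630.0000
edge 6: (5.5,27)→(1,2.5)  cross = 5.5·2.5 − 1·27 = -13.2500; (r_i+r_j)·cross = 6.5·-13.2500 = -86.1250
Σcross = 557.5000 → A = |Σcross|/2 = 278.7500 mm²
Σ(r_i+r_j)·cross = 14383.2500 → first moment M = |Σ|/6 = 2397.2083
R_c = M/A = 2397.2083/278.7500 = 8.5999 mm
θ = 128° = 2.234021 rad
V = θ·R_c·A = 2.234021·8.5999·278.7500 = 5355.415 mm³

Volume = 5355.415 mm³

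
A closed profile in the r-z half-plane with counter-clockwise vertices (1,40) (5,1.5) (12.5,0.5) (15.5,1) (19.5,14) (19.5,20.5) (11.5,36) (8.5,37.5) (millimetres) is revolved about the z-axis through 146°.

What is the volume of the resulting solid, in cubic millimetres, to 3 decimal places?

Profile (r,z), 8 vertices: (1,40) (5,1.5) (12.5,0.5) (15.5,1) (19.5,14) (19.5,20.5) (11.5,36) (8.5,37.5)
edge 0: (1,40)→(5,1.5)  cross = 1·1.5 − 5·40 = -198.5000; (r_i+r_j)·cross = 6·-198.5000 = -1191.0000
edge 1: (5,1.5)→(12.5,0.5)  cross = 5·0.5 − 12.5·1.5 = -16.2500; (r_i+r_j)·cross = 17.5·-16.2500 = -284.3750
edge 2: (12.5,0.5)→(15.5,1)  cross = 12.5·1 − 15.5·0.5 = 4.7500; (r_i+r_j)·cross = 28·4.7500 = 133.0000
edge 3: (15.5,1)→(19.5,14)  cross = 15.5·14 − 19.5·1 = 197.5000; (r_i+r_j)·cross = 35·197.5000 = 6912.5000
edge 4: (19.5,14)→(19.5,20.5)  cross = 19.5·20.5 − 19.5·14 = 126.7500; (r_i+r_j)·cross = 39·126.7500 = 4943.2500
edge 5: (19.5,20.5)→(11.5,36)  cross = 19.5·36 − 11.5·20.5 = 466.2500; (r_i+r_j)·cross = 31·466.2500 = 14453.7500
edge 6: (11.5,36)→(8.5,37.5)  cross = 11.5·37.5 − 8.5·36 = 125.2500; (r_i+r_j)·cross = 20·125.2500 = 2505.0000
edge 7: (8.5,37.5)→(1,40)  cross = 8.5·40 − 1·37.5 = 302.5000; (r_i+r_j)·cross = 9.5·302.5000 = 2873.7500
Σcross = 1008.2500 → A = |Σcross|/2 = 504.1250 mm²
Σ(r_i+r_j)·cross = 30345.8750 → first moment M = |Σ|/6 = 5057.6458
R_c = M/A = 5057.6458/504.1250 = 10.0325 mm
θ = 146° = 2.548181 rad
V = θ·R_c·A = 2.548181·10.0325·504.1250 = 12887.796 mm³

Volume = 12887.796 mm³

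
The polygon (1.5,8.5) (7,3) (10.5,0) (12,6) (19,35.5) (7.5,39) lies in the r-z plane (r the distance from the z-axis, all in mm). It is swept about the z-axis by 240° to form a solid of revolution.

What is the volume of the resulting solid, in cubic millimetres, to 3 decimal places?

Profile (r,z), 6 vertices: (1.5,8.5) (7,3) (10.5,0) (12,6) (19,35.5) (7.5,39)
edge 0: (1.5,8.5)→(7,3)  cross = 1.5·3 − 7·8.5 = -55.0000; (r_i+r_j)·cross = 8.5·-55.0000 = -467.5000
edge 1: (7,3)→(10.5,0)  cross = 7·0 − 10.5·3 = -31.5000; (r_i+r_j)·cross = 17.5·-31.5000 = -551.2500
edge 2: (10.5,0)→(12,6)  cross = 10.5·6 − 12·0 = 63.0000; (r_i+r_j)·cross = 22.5·63.0000 = 1417.5000
edge 3: (12,6)→(19,35.5)  cross = 12·35.5 − 19·6 = 312.0000; (r_i+r_j)·cross = 31·312.0000 = 9672.0000
edge 4: (19,35.5)→(7.5,39)  cross = 19·39 − 7.5·35.5 = 474.7500; (r_i+r_j)·cross = 26.5·474.7500 = 12580.8750
edge 5: (7.5,39)→(1.5,8.5)  cross = 7.5·8.5 − 1.5·39 = 5.2500; (r_i+r_j)·cross = 9·5.2500 = 47.2500
Σcross = 768.5000 → A = |Σcross|/2 = 384.2500 mm²
Σ(r_i+r_j)·cross = 22698.8750 → first moment M = |Σ|/6 = 3783.1458
R_c = M/A = 3783.1458/384.2500 = 9.8455 mm
θ = 240° = 4.188790 rad
V = θ·R_c·A = 4.188790·9.8455·384.2500 = 15846.804 mm³

Volume = 15846.804 mm³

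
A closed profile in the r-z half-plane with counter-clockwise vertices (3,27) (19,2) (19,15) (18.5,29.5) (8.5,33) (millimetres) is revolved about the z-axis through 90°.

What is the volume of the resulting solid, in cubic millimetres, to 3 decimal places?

Profile (r,z), 5 vertices: (3,27) (19,2) (19,15) (18.5,29.5) (8.5,33)
edge 0: (3,27)→(19,2)  cross = 3·2 − 19·27 = -507.0000; (r_i+r_j)·cross = 22·-507.0000 = -11154.0000
edge 1: (19,2)→(19,15)  cross = 19·15 − 19·2 = 247.0000; (r_i+r_j)·cross = 38·247.0000 = 9386.0000
edge 2: (19,15)→(18.5,29.5)  cross = 19·29.5 − 18.5·15 = 283.0000; (r_i+r_j)·cross = 37.5·283.0000 = 10612.5000
edge 3: (18.5,29.5)→(8.5,33)  cross = 18.5·33 − 8.5·29.5 = 359.7500; (r_i+r_j)·cross = 27·359.7500 = 9713.2500
edge 4: (8.5,33)→(3,27)  cross = 8.5·27 − 3·33 = 130.5000; (r_i+r_j)·cross = 11.5·130.5000 = 1500.7500
Σcross = 513.2500 → A = |Σcross|/2 = 256.6250 mm²
Σ(r_i+r_j)·cross = 20058.5000 → first moment M = |Σ|/6 = 3343.0833
R_c = M/A = 3343.0833/256.6250 = 13.0271 mm
θ = 90° = 1.570796 rad
V = θ·R_c·A = 1.570796·13.0271·256.6250 = 5251.303 mm³

Volume = 5251.303 mm³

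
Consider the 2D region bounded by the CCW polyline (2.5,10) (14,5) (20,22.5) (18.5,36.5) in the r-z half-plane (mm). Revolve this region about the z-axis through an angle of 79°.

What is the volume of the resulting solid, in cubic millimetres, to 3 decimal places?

Profile (r,z), 4 vertices: (2.5,10) (14,5) (20,22.5) (18.5,36.5)
edge 0: (2.5,10)→(14,5)  cross = 2.5·5 − 14·10 = -127.5000; (r_i+r_j)·cross = 16.5·-127.5000 = -2103.7500
edge 1: (14,5)→(20,22.5)  cross = 14·22.5 − 20·5 = 215.0000; (r_i+r_j)·cross = 34·215.0000 = 7310.0000
edge 2: (20,22.5)→(18.5,36.5)  cross = 20·36.5 − 18.5·22.5 = 313.7500; (r_i+r_j)·cross = 38.5·313.7500 = 12079.3750
edge 3: (18.5,36.5)→(2.5,10)  cross = 18.5·10 − 2.5·36.5 = 93.7500; (r_i+r_j)·cross = 21·93.7500 = 1968.7500
Σcross = 495.0000 → A = |Σcross|/2 = 247.5000 mm²
Σ(r_i+r_j)·cross = 19254.3750 → first moment M = |Σ|/6 = 3209.0625
R_c = M/A = 3209.0625/247.5000 = 12.9659 mm
θ = 79° = 1.378810 rad
V = θ·R_c·A = 1.378810·12.9659·247.5000 = 4424.688 mm³

Volume = 4424.688 mm³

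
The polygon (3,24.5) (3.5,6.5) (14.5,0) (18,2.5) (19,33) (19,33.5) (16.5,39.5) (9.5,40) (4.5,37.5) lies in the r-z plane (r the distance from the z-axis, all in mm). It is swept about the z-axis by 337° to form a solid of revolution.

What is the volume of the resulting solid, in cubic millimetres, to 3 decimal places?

Volume = 35787.321 mm³

Profile (r,z), 9 vertices: (3,24.5) (3.5,6.5) (14.5,0) (18,2.5) (19,33) (19,33.5) (16.5,39.5) (9.5,40) (4.5,37.5)
edge 0: (3,24.5)→(3.5,6.5)  cross = 3·6.5 − 3.5·24.5 = -66.2500; (r_i+r_j)·cross = 6.5·-66.2500 = -430.6250
edge 1: (3.5,6.5)→(14.5,0)  cross = 3.5·0 − 14.5·6.5 = -94.2500; (r_i+r_j)·cross = 18·-94.2500 = -1696.5000
edge 2: (14.5,0)→(18,2.5)  cross = 14.5·2.5 − 18·0 = 36.2500; (r_i+r_j)·cross = 32.5·36.2500 = 1178.1250
edge 3: (18,2.5)→(19,33)  cross = 18·33 − 19·2.5 = 546.5000; (r_i+r_j)·cross = 37·546.5000 = 20220.5000
edge 4: (19,33)→(19,33.5)  cross = 19·33.5 − 19·33 = 9.5000; (r_i+r_j)·cross = 38·9.5000 = 361.0000
edge 5: (19,33.5)→(16.5,39.5)  cross = 19·39.5 − 16.5·33.5 = 197.7500; (r_i+r_j)·cross = 35.5·197.7500 = 7020.1250
edge 6: (16.5,39.5)→(9.5,40)  cross = 16.5·40 − 9.5·39.5 = 284.7500; (r_i+r_j)·cross = 26·284.7500 = 7403.5000
edge 7: (9.5,40)→(4.5,37.5)  cross = 9.5·37.5 − 4.5·40 = 176.2500; (r_i+r_j)·cross = 14·176.2500 = 2467.5000
edge 8: (4.5,37.5)→(3,24.5)  cross = 4.5·24.5 − 3·37.5 = -2.2500; (r_i+r_j)·cross = 7.5·-2.2500 = -16.8750
Σcross = 1088.2500 → A = |Σcross|/2 = 544.1250 mm²
Σ(r_i+r_j)·cross = 36506.7500 → first moment M = |Σ|/6 = 6084.4583
R_c = M/A = 6084.4583/544.1250 = 11.1821 mm
θ = 337° = 5.881760 rad
V = θ·R_c·A = 5.881760·11.1821·544.1250 = 35787.321 mm³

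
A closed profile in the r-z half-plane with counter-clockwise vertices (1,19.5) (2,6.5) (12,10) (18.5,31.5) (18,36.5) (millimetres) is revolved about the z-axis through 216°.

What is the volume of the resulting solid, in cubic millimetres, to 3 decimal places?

Profile (r,z), 5 vertices: (1,19.5) (2,6.5) (12,10) (18.5,31.5) (18,36.5)
edge 0: (1,19.5)→(2,6.5)  cross = 1·6.5 − 2·19.5 = -32.5000; (r_i+r_j)·cross = 3·-32.5000 = -97.5000
edge 1: (2,6.5)→(12,10)  cross = 2·10 − 12·6.5 = -58.0000; (r_i+r_j)·cross = 14·-58.0000 = -812.0000
edge 2: (12,10)→(18.5,31.5)  cross = 12·31.5 − 18.5·10 = 193.0000; (r_i+r_j)·cross = 30.5·193.0000 = 5886.5000
edge 3: (18.5,31.5)→(18,36.5)  cross = 18.5·36.5 − 18·31.5 = 108.2500; (r_i+r_j)·cross = 36.5·108.2500 = 3951.1250
edge 4: (18,36.5)→(1,19.5)  cross = 18·19.5 − 1·36.5 = 314.5000; (r_i+r_j)·cross = 19·314.5000 = 5975.5000
Σcross = 525.2500 → A = |Σcross|/2 = 262.6250 mm²
Σ(r_i+r_j)·cross = 14903.6250 → first moment M = |Σ|/6 = 2483.9375
R_c = M/A = 2483.9375/262.6250 = 9.4581 mm
θ = 216° = 3.769911 rad
V = θ·R_c·A = 3.769911·9.4581·262.6250 = 9364.224 mm³

Volume = 9364.224 mm³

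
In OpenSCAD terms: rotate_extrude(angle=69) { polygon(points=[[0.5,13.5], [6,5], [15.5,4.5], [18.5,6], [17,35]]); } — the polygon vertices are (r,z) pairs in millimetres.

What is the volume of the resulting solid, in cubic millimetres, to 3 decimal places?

Volume = 4377.698 mm³

Profile (r,z), 5 vertices: (0.5,13.5) (6,5) (15.5,4.5) (18.5,6) (17,35)
edge 0: (0.5,13.5)→(6,5)  cross = 0.5·5 − 6·13.5 = -78.5000; (r_i+r_j)·cross = 6.5·-78.5000 = -510.2500
edge 1: (6,5)→(15.5,4.5)  cross = 6·4.5 − 15.5·5 = -50.5000; (r_i+r_j)·cross = 21.5·-50.5000 = -1085.7500
edge 2: (15.5,4.5)→(18.5,6)  cross = 15.5·6 − 18.5·4.5 = 9.7500; (r_i+r_j)·cross = 34·9.7500 = 331.5000
edge 3: (18.5,6)→(17,35)  cross = 18.5·35 − 17·6 = 545.5000; (r_i+r_j)·cross = 35.5·545.5000 = 19365.2500
edge 4: (17,35)→(0.5,13.5)  cross = 17·13.5 − 0.5·35 = 212.0000; (r_i+r_j)·cross = 17.5·212.0000 = 3710.0000
Σcross = 638.2500 → A = |Σcross|/2 = 319.1250 mm²
Σ(r_i+r_j)·cross = 21810.7500 → first moment M = |Σ|/6 = 3635.1250
R_c = M/A = 3635.1250/319.1250 = 11.3909 mm
θ = 69° = 1.204277 rad
V = θ·R_c·A = 1.204277·11.3909·319.1250 = 4377.698 mm³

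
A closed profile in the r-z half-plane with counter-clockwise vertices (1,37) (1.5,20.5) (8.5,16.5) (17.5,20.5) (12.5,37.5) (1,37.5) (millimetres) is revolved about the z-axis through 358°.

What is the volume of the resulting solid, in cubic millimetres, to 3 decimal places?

Profile (r,z), 6 vertices: (1,37) (1.5,20.5) (8.5,16.5) (17.5,20.5) (12.5,37.5) (1,37.5)
edge 0: (1,37)→(1.5,20.5)  cross = 1·20.5 − 1.5·37 = -35.0000; (r_i+r_j)·cross = 2.5·-35.0000 = -87.5000
edge 1: (1.5,20.5)→(8.5,16.5)  cross = 1.5·16.5 − 8.5·20.5 = -149.5000; (r_i+r_j)·cross = 10·-149.5000 = -1495.0000
edge 2: (8.5,16.5)→(17.5,20.5)  cross = 8.5·20.5 − 17.5·16.5 = -114.5000; (r_i+r_j)·cross = 26·-114.5000 = -2977.0000
edge 3: (17.5,20.5)→(12.5,37.5)  cross = 17.5·37.5 − 12.5·20.5 = 400.0000; (r_i+r_j)·cross = 30·400.0000 = 12000.0000
edge 4: (12.5,37.5)→(1,37.5)  cross = 12.5·37.5 − 1·37.5 = 431.2500; (r_i+r_j)·cross = 13.5·431.2500 = 5821.8750
edge 5: (1,37.5)→(1,37)  cross = 1·37 − 1·37.5 = -0.5000; (r_i+r_j)·cross = 2·-0.5000 = -1.0000
Σcross = 531.7500 → A = |Σcross|/2 = 265.8750 mm²
Σ(r_i+r_j)·cross = 13261.3750 → first moment M = |Σ|/6 = 2210.2292
R_c = M/A = 2210.2292/265.8750 = 8.3130 mm
θ = 358° = 6.248279 rad
V = θ·R_c·A = 6.248279·8.3130·265.8750 = 13810.128 mm³

Volume = 13810.128 mm³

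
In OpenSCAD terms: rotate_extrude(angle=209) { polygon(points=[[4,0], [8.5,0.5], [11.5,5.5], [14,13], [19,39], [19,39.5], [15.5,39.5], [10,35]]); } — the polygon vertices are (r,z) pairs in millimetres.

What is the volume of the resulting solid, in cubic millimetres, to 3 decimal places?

Profile (r,z), 8 vertices: (4,0) (8.5,0.5) (11.5,5.5) (14,13) (19,39) (19,39.5) (15.5,39.5) (10,35)
edge 0: (4,0)→(8.5,0.5)  cross = 4·0.5 − 8.5·0 = 2.0000; (r_i+r_j)·cross = 12.5·2.0000 = 25.0000
edge 1: (8.5,0.5)→(11.5,5.5)  cross = 8.5·5.5 − 11.5·0.5 = 41.0000; (r_i+r_j)·cross = 20·41.0000 = 820.0000
edge 2: (11.5,5.5)→(14,13)  cross = 11.5·13 − 14·5.5 = 72.5000; (r_i+r_j)·cross = 25.5·72.5000 = 1848.7500
edge 3: (14,13)→(19,39)  cross = 14·39 − 19·13 = 299.0000; (r_i+r_j)·cross = 33·299.0000 = 9867.0000
edge 4: (19,39)→(19,39.5)  cross = 19·39.5 − 19·39 = 9.5000; (r_i+r_j)·cross = 38·9.5000 = 361.0000
edge 5: (19,39.5)→(15.5,39.5)  cross = 19·39.5 − 15.5·39.5 = 138.2500; (r_i+r_j)·cross = 34.5·138.2500 = 4769.6250
edge 6: (15.5,39.5)→(10,35)  cross = 15.5·35 − 10·39.5 = 147.5000; (r_i+r_j)·cross = 25.5·147.5000 = 3761.2500
edge 7: (10,35)→(4,0)  cross = 10·0 − 4·35 = -140.0000; (r_i+r_j)·cross = 14·-140.0000 = -1960.0000
Σcross = 569.7500 → A = |Σcross|/2 = 284.8750 mm²
Σ(r_i+r_j)·cross = 19492.6250 → first moment M = |Σ|/6 = 3248.7708
R_c = M/A = 3248.7708/284.8750 = 11.4042 mm
θ = 209° = 3.647738 rad
V = θ·R_c·A = 3.647738·11.4042·284.8750 = 11850.665 mm³

Volume = 11850.665 mm³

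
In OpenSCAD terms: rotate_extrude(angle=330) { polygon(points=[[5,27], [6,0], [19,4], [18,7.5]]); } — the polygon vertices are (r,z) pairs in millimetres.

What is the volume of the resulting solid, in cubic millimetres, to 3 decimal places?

Profile (r,z), 4 vertices: (5,27) (6,0) (19,4) (18,7.5)
edge 0: (5,27)→(6,0)  cross = 5·0 − 6·27 = -162.0000; (r_i+r_j)·cross = 11·-162.0000 = -1782.0000
edge 1: (6,0)→(19,4)  cross = 6·4 − 19·0 = 24.0000; (r_i+r_j)·cross = 25·24.0000 = 600.0000
edge 2: (19,4)→(18,7.5)  cross = 19·7.5 − 18·4 = 70.5000; (r_i+r_j)·cross = 37·70.5000 = 2608.5000
edge 3: (18,7.5)→(5,27)  cross = 18·27 − 5·7.5 = 448.5000; (r_i+r_j)·cross = 23·448.5000 = 10315.5000
Σcross = 381.0000 → A = |Σcross|/2 = 190.5000 mm²
Σ(r_i+r_j)·cross = 11742.0000 → first moment M = |Σ|/6 = 1957.0000
R_c = M/A = 1957.0000/190.5000 = 10.2730 mm
θ = 330° = 5.759587 rad
V = θ·R_c·A = 5.759587·10.2730·190.5000 = 11271.511 mm³

Volume = 11271.511 mm³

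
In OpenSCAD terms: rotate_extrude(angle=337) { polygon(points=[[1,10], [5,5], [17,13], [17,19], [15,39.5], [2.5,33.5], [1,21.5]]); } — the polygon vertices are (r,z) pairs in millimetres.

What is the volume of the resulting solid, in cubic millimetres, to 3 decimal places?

Profile (r,z), 7 vertices: (1,10) (5,5) (17,13) (17,19) (15,39.5) (2.5,33.5) (1,21.5)
edge 0: (1,10)→(5,5)  cross = 1·5 − 5·10 = -45.0000; (r_i+r_j)·cross = 6·-45.0000 = -270.0000
edge 1: (5,5)→(17,13)  cross = 5·13 − 17·5 = -20.0000; (r_i+r_j)·cross = 22·-20.0000 = -440.0000
edge 2: (17,13)→(17,19)  cross = 17·19 − 17·13 = 102.0000; (r_i+r_j)·cross = 34·102.0000 = 3468.0000
edge 3: (17,19)→(15,39.5)  cross = 17·39.5 − 15·19 = 386.5000; (r_i+r_j)·cross = 32·386.5000 = 12368.0000
edge 4: (15,39.5)→(2.5,33.5)  cross = 15·33.5 − 2.5·39.5 = 403.7500; (r_i+r_j)·cross = 17.5·403.7500 = 7065.6250
edge 5: (2.5,33.5)→(1,21.5)  cross = 2.5·21.5 − 1·33.5 = 20.2500; (r_i+r_j)·cross = 3.5·20.2500 = 70.8750
edge 6: (1,21.5)→(1,10)  cross = 1·10 − 1·21.5 = -11.5000; (r_i+r_j)·cross = 2·-11.5000 = -23.0000
Σcross = 836.0000 → A = |Σcross|/2 = 418.0000 mm²
Σ(r_i+r_j)·cross = 22239.5000 → first moment M = |Σ|/6 = 3706.5833
R_c = M/A = 3706.5833/418.0000 = 8.8674 mm
θ = 337° = 5.881760 rad
V = θ·R_c·A = 5.881760·8.8674·418.0000 = 21801.232 mm³

Volume = 21801.232 mm³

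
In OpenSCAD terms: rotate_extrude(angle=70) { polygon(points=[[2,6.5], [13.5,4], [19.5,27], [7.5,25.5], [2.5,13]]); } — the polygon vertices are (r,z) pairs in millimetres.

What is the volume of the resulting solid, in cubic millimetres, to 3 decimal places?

Profile (r,z), 5 vertices: (2,6.5) (13.5,4) (19.5,27) (7.5,25.5) (2.5,13)
edge 0: (2,6.5)→(13.5,4)  cross = 2·4 − 13.5·6.5 = -79.7500; (r_i+r_j)·cross = 15.5·-79.7500 = -1236.1250
edge 1: (13.5,4)→(19.5,27)  cross = 13.5·27 − 19.5·4 = 286.5000; (r_i+r_j)·cross = 33·286.5000 = 9454.5000
edge 2: (19.5,27)→(7.5,25.5)  cross = 19.5·25.5 − 7.5·27 = 294.7500; (r_i+r_j)·cross = 27·294.7500 = 7958.2500
edge 3: (7.5,25.5)→(2.5,13)  cross = 7.5·13 − 2.5·25.5 = 33.7500; (r_i+r_j)·cross = 10·33.7500 = 337.5000
edge 4: (2.5,13)→(2,6.5)  cross = 2.5·6.5 − 2·13 = -9.7500; (r_i+r_j)·cross = 4.5·-9.7500 = -43.8750
Σcross = 525.5000 → A = |Σcross|/2 = 262.7500 mm²
Σ(r_i+r_j)·cross = 16470.2500 → first moment M = |Σ|/6 = 2745.0417
R_c = M/A = 2745.0417/262.7500 = 10.4474 mm
θ = 70° = 1.221730 rad
V = θ·R_c·A = 1.221730·10.4474·262.7500 = 3353.701 mm³

Volume = 3353.701 mm³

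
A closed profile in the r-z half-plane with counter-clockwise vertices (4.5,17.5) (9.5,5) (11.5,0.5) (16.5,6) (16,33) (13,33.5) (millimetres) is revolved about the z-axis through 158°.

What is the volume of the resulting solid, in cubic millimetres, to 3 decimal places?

Profile (r,z), 6 vertices: (4.5,17.5) (9.5,5) (11.5,0.5) (16.5,6) (16,33) (13,33.5)
edge 0: (4.5,17.5)→(9.5,5)  cross = 4.5·5 − 9.5·17.5 = -143.7500; (r_i+r_j)·cross = 14·-143.7500 = -2012.5000
edge 1: (9.5,5)→(11.5,0.5)  cross = 9.5·0.5 − 11.5·5 = -52.7500; (r_i+r_j)·cross = 21·-52.7500 = -1107.7500
edge 2: (11.5,0.5)→(16.5,6)  cross = 11.5·6 − 16.5·0.5 = 60.7500; (r_i+r_j)·cross = 28·60.7500 = 1701.0000
edge 3: (16.5,6)→(16,33)  cross = 16.5·33 − 16·6 = 448.5000; (r_i+r_j)·cross = 32.5·448.5000 = 14576.2500
edge 4: (16,33)→(13,33.5)  cross = 16·33.5 − 13·33 = 107.0000; (r_i+r_j)·cross = 29·107.0000 = 3103.0000
edge 5: (13,33.5)→(4.5,17.5)  cross = 13·17.5 − 4.5·33.5 = 76.7500; (r_i+r_j)·cross = 17.5·76.7500 = 1343.1250
Σcross = 496.5000 → A = |Σcross|/2 = 248.2500 mm²
Σ(r_i+r_j)·cross = 17603.1250 → first moment M = |Σ|/6 = 2933.8542
R_c = M/A = 2933.8542/248.2500 = 11.8181 mm
θ = 158° = 2.757620 rad
V = θ·R_c·A = 2.757620·11.8181·248.2500 = 8090.456 mm³

Volume = 8090.456 mm³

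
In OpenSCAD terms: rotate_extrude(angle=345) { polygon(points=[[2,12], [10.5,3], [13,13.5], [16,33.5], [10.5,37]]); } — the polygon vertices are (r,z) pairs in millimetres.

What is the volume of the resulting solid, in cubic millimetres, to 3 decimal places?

Profile (r,z), 5 vertices: (2,12) (10.5,3) (13,13.5) (16,33.5) (10.5,37)
edge 0: (2,12)→(10.5,3)  cross = 2·3 − 10.5·12 = -120.0000; (r_i+r_j)·cross = 12.5·-120.0000 = -1500.0000
edge 1: (10.5,3)→(13,13.5)  cross = 10.5·13.5 − 13·3 = 102.7500; (r_i+r_j)·cross = 23.5·102.7500 = 2414.6250
edge 2: (13,13.5)→(16,33.5)  cross = 13·33.5 − 16·13.5 = 219.5000; (r_i+r_j)·cross = 29·219.5000 = 6365.5000
edge 3: (16,33.5)→(10.5,37)  cross = 16·37 − 10.5·33.5 = 240.2500; (r_i+r_j)·cross = 26.5·240.2500 = 6366.6250
edge 4: (10.5,37)→(2,12)  cross = 10.5·12 − 2·37 = 52.0000; (r_i+r_j)·cross = 12.5·52.0000 = 650.0000
Σcross = 494.5000 → A = |Σcross|/2 = 247.2500 mm²
Σ(r_i+r_j)·cross = 14296.7500 → first moment M = |Σ|/6 = 2382.7917
R_c = M/A = 2382.7917/247.2500 = 9.6372 mm
θ = 345° = 6.021386 rad
V = θ·R_c·A = 6.021386·9.6372·247.2500 = 14347.708 mm³

Volume = 14347.708 mm³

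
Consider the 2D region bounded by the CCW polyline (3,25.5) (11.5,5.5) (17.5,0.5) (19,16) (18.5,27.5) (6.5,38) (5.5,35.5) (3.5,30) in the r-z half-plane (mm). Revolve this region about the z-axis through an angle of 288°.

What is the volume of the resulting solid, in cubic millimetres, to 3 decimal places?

Profile (r,z), 8 vertices: (3,25.5) (11.5,5.5) (17.5,0.5) (19,16) (18.5,27.5) (6.5,38) (5.5,35.5) (3.5,30)
edge 0: (3,25.5)→(11.5,5.5)  cross = 3·5.5 − 11.5·25.5 = -276.7500; (r_i+r_j)·cross = 14.5·-276.7500 = -4012.8750
edge 1: (11.5,5.5)→(17.5,0.5)  cross = 11.5·0.5 − 17.5·5.5 = -90.5000; (r_i+r_j)·cross = 29·-90.5000 = -2624.5000
edge 2: (17.5,0.5)→(19,16)  cross = 17.5·16 − 19·0.5 = 270.5000; (r_i+r_j)·cross = 36.5·270.5000 = 9873.2500
edge 3: (19,16)→(18.5,27.5)  cross = 19·27.5 − 18.5·16 = 226.5000; (r_i+r_j)·cross = 37.5·226.5000 = 8493.7500
edge 4: (18.5,27.5)→(6.5,38)  cross = 18.5·38 − 6.5·27.5 = 524.2500; (r_i+r_j)·cross = 25·524.2500 = 13106.2500
edge 5: (6.5,38)→(5.5,35.5)  cross = 6.5·35.5 − 5.5·38 = 21.7500; (r_i+r_j)·cross = 12·21.7500 = 261.0000
edge 6: (5.5,35.5)→(3.5,30)  cross = 5.5·30 − 3.5·35.5 = 40.7500; (r_i+r_j)·cross = 9·40.7500 = 366.7500
edge 7: (3.5,30)→(3,25.5)  cross = 3.5·25.5 − 3·30 = -0.7500; (r_i+r_j)·cross = 6.5·-0.7500 = -4.8750
Σcross = 715.7500 → A = |Σcross|/2 = 357.8750 mm²
Σ(r_i+r_j)·cross = 25458.7500 → first moment M = |Σ|/6 = 4243.1250
R_c = M/A = 4243.1250/357.8750 = 11.8564 mm
θ = 288° = 5.026548 rad
V = θ·R_c·A = 5.026548·11.8564·357.8750 = 21328.273 mm³

Volume = 21328.273 mm³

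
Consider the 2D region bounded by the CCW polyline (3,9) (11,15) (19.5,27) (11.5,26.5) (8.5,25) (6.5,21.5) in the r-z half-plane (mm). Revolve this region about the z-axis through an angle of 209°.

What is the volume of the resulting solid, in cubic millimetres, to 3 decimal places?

Profile (r,z), 6 vertices: (3,9) (11,15) (19.5,27) (11.5,26.5) (8.5,25) (6.5,21.5)
edge 0: (3,9)→(11,15)  cross = 3·15 − 11·9 = -54.0000; (r_i+r_j)·cross = 14·-54.0000 = -756.0000
edge 1: (11,15)→(19.5,27)  cross = 11·27 − 19.5·15 = 4.5000; (r_i+r_j)·cross = 30.5·4.5000 = 137.2500
edge 2: (19.5,27)→(11.5,26.5)  cross = 19.5·26.5 − 11.5·27 = 206.2500; (r_i+r_j)·cross = 31·206.2500 = 6393.7500
edge 3: (11.5,26.5)→(8.5,25)  cross = 11.5·25 − 8.5·26.5 = 62.2500; (r_i+r_j)·cross = 20·62.2500 = 1245.0000
edge 4: (8.5,25)→(6.5,21.5)  cross = 8.5·21.5 − 6.5·25 = 20.2500; (r_i+r_j)·cross = 15·20.2500 = 303.7500
edge 5: (6.5,21.5)→(3,9)  cross = 6.5·9 − 3·21.5 = -6.0000; (r_i+r_j)·cross = 9.5·-6.0000 = -57.0000
Σcross = 233.2500 → A = |Σcross|/2 = 116.6250 mm²
Σ(r_i+r_j)·cross = 7266.7500 → first moment M = |Σ|/6 = 1211.1250
R_c = M/A = 1211.1250/116.6250 = 10.3848 mm
θ = 209° = 3.647738 rad
V = θ·R_c·A = 3.647738·10.3848·116.6250 = 4417.867 mm³

Volume = 4417.867 mm³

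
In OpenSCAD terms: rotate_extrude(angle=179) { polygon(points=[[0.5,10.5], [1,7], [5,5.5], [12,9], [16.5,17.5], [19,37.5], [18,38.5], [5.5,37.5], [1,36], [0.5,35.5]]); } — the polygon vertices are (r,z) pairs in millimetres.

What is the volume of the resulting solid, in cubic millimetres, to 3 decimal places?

Profile (r,z), 10 vertices: (0.5,10.5) (1,7) (5,5.5) (12,9) (16.5,17.5) (19,37.5) (18,38.5) (5.5,37.5) (1,36) (0.5,35.5)
edge 0: (0.5,10.5)→(1,7)  cross = 0.5·7 − 1·10.5 = -7.0000; (r_i+r_j)·cross = 1.5·-7.0000 = -10.5000
edge 1: (1,7)→(5,5.5)  cross = 1·5.5 − 5·7 = -29.5000; (r_i+r_j)·cross = 6·-29.5000 = -177.0000
edge 2: (5,5.5)→(12,9)  cross = 5·9 − 12·5.5 = -21.0000; (r_i+r_j)·cross = 17·-21.0000 = -357.0000
edge 3: (12,9)→(16.5,17.5)  cross = 12·17.5 − 16.5·9 = 61.5000; (r_i+r_j)·cross = 28.5·61.5000 = 1752.7500
edge 4: (16.5,17.5)→(19,37.5)  cross = 16.5·37.5 − 19·17.5 = 286.2500; (r_i+r_j)·cross = 35.5·286.2500 = 10161.8750
edge 5: (19,37.5)→(18,38.5)  cross = 19·38.5 − 18·37.5 = 56.5000; (r_i+r_j)·cross = 37·56.5000 = 2090.5000
edge 6: (18,38.5)→(5.5,37.5)  cross = 18·37.5 − 5.5·38.5 = 463.2500; (r_i+r_j)·cross = 23.5·463.2500 = 10886.3750
edge 7: (5.5,37.5)→(1,36)  cross = 5.5·36 − 1·37.5 = 160.5000; (r_i+r_j)·cross = 6.5·160.5000 = 1043.2500
edge 8: (1,36)→(0.5,35.5)  cross = 1·35.5 − 0.5·36 = 17.5000; (r_i+r_j)·cross = 1.5·17.5000 = 26.2500
edge 9: (0.5,35.5)→(0.5,10.5)  cross = 0.5·10.5 − 0.5·35.5 = -12.5000; (r_i+r_j)·cross = 1·-12.5000 = -12.5000
Σcross = 975.5000 → A = |Σcross|/2 = 487.7500 mm²
Σ(r_i+r_j)·cross = 25404.0000 → first moment M = |Σ|/6 = 4234.0000
R_c = M/A = 4234.0000/487.7500 = 8.6807 mm
θ = 179° = 3.124139 rad
V = θ·R_c·A = 3.124139·8.6807·487.7500 = 13227.606 mm³

Volume = 13227.606 mm³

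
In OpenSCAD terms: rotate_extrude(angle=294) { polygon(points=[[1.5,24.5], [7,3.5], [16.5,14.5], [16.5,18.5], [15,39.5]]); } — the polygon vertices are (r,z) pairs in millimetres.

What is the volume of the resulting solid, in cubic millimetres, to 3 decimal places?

Volume = 15965.085 mm³

Profile (r,z), 5 vertices: (1.5,24.5) (7,3.5) (16.5,14.5) (16.5,18.5) (15,39.5)
edge 0: (1.5,24.5)→(7,3.5)  cross = 1.5·3.5 − 7·24.5 = -166.2500; (r_i+r_j)·cross = 8.5·-166.2500 = -1413.1250
edge 1: (7,3.5)→(16.5,14.5)  cross = 7·14.5 − 16.5·3.5 = 43.7500; (r_i+r_j)·cross = 23.5·43.7500 = 1028.1250
edge 2: (16.5,14.5)→(16.5,18.5)  cross = 16.5·18.5 − 16.5·14.5 = 66.0000; (r_i+r_j)·cross = 33·66.0000 = 2178.0000
edge 3: (16.5,18.5)→(15,39.5)  cross = 16.5·39.5 − 15·18.5 = 374.2500; (r_i+r_j)·cross = 31.5·374.2500 = 11788.8750
edge 4: (15,39.5)→(1.5,24.5)  cross = 15·24.5 − 1.5·39.5 = 308.2500; (r_i+r_j)·cross = 16.5·308.2500 = 5086.1250
Σcross = 626.0000 → A = |Σcross|/2 = 313.0000 mm²
Σ(r_i+r_j)·cross = 18668.0000 → first moment M = |Σ|/6 = 3111.3333
R_c = M/A = 3111.3333/313.0000 = 9.9404 mm
θ = 294° = 5.131268 rad
V = θ·R_c·A = 5.131268·9.9404·313.0000 = 15965.085 mm³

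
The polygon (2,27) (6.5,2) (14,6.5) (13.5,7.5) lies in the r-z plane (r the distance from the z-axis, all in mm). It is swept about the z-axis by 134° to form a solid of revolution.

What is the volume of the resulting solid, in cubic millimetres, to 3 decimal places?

Profile (r,z), 4 vertices: (2,27) (6.5,2) (14,6.5) (13.5,7.5)
edge 0: (2,27)→(6.5,2)  cross = 2·2 − 6.5·27 = -171.5000; (r_i+r_j)·cross = 8.5·-171.5000 = -1457.7500
edge 1: (6.5,2)→(14,6.5)  cross = 6.5·6.5 − 14·2 = 14.2500; (r_i+r_j)·cross = 20.5·14.2500 = 292.1250
edge 2: (14,6.5)→(13.5,7.5)  cross = 14·7.5 − 13.5·6.5 = 17.2500; (r_i+r_j)·cross = 27.5·17.2500 = 474.3750
edge 3: (13.5,7.5)→(2,27)  cross = 13.5·27 − 2·7.5 = 349.5000; (r_i+r_j)·cross = 15.5·349.5000 = 5417.2500
Σcross = 209.5000 → A = |Σcross|/2 = 104.7500 mm²
Σ(r_i+r_j)·cross = 4726.0000 → first moment M = |Σ|/6 = 787.6667
R_c = M/A = 787.6667/104.7500 = 7.5195 mm
θ = 134° = 2.338741 rad
V = θ·R_c·A = 2.338741·7.5195·104.7500 = 1842.148 mm³

Volume = 1842.148 mm³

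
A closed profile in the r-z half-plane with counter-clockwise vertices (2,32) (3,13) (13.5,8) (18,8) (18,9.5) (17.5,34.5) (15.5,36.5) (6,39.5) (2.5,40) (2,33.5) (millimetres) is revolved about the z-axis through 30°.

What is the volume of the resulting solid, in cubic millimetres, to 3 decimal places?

Profile (r,z), 10 vertices: (2,32) (3,13) (13.5,8) (18,8) (18,9.5) (17.5,34.5) (15.5,36.5) (6,39.5) (2.5,40) (2,33.5)
edge 0: (2,32)→(3,13)  cross = 2·13 − 3·32 = -70.0000; (r_i+r_j)·cross = 5·-70.0000 = -350.0000
edge 1: (3,13)→(13.5,8)  cross = 3·8 − 13.5·13 = -151.5000; (r_i+r_j)·cross = 16.5·-151.5000 = -2499.7500
edge 2: (13.5,8)→(18,8)  cross = 13.5·8 − 18·8 = -36.0000; (r_i+r_j)·cross = 31.5·-36.0000 = -1134.0000
edge 3: (18,8)→(18,9.5)  cross = 18·9.5 − 18·8 = 27.0000; (r_i+r_j)·cross = 36·27.0000 = 972.0000
edge 4: (18,9.5)→(17.5,34.5)  cross = 18·34.5 − 17.5·9.5 = 454.7500; (r_i+r_j)·cross = 35.5·454.7500 = 16143.6250
edge 5: (17.5,34.5)→(15.5,36.5)  cross = 17.5·36.5 − 15.5·34.5 = 104.0000; (r_i+r_j)·cross = 33·104.0000 = 3432.0000
edge 6: (15.5,36.5)→(6,39.5)  cross = 15.5·39.5 − 6·36.5 = 393.2500; (r_i+r_j)·cross = 21.5·393.2500 = 8454.8750
edge 7: (6,39.5)→(2.5,40)  cross = 6·40 − 2.5·39.5 = 141.2500; (r_i+r_j)·cross = 8.5·141.2500 = 1200.6250
edge 8: (2.5,40)→(2,33.5)  cross = 2.5·33.5 − 2·40 = 3.7500; (r_i+r_j)·cross = 4.5·3.7500 = 16.8750
edge 9: (2,33.5)→(2,32)  cross = 2·32 − 2·33.5 = -3.0000; (r_i+r_j)·cross = 4·-3.0000 = -12.0000
Σcross = 863.5000 → A = |Σcross|/2 = 431.7500 mm²
Σ(r_i+r_j)·cross = 26224.2500 → first moment M = |Σ|/6 = 4370.7083
R_c = M/A = 4370.7083/431.7500 = 10.1232 mm
θ = 30° = 0.523599 rad
V = θ·R_c·A = 0.523599·10.1232·431.7500 = 2288.498 mm³

Volume = 2288.498 mm³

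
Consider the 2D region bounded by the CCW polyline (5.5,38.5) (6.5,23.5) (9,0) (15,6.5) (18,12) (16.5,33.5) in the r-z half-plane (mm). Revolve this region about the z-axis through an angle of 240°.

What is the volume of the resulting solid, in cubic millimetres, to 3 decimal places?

Volume = 15810.763 mm³

Profile (r,z), 6 vertices: (5.5,38.5) (6.5,23.5) (9,0) (15,6.5) (18,12) (16.5,33.5)
edge 0: (5.5,38.5)→(6.5,23.5)  cross = 5.5·23.5 − 6.5·38.5 = -121.0000; (r_i+r_j)·cross = 12·-121.0000 = -1452.0000
edge 1: (6.5,23.5)→(9,0)  cross = 6.5·0 − 9·23.5 = -211.5000; (r_i+r_j)·cross = 15.5·-211.5000 = -3278.2500
edge 2: (9,0)→(15,6.5)  cross = 9·6.5 − 15·0 = 58.5000; (r_i+r_j)·cross = 24·58.5000 = 1404.0000
edge 3: (15,6.5)→(18,12)  cross = 15·12 − 18·6.5 = 63.0000; (r_i+r_j)·cross = 33·63.0000 = 2079.0000
edge 4: (18,12)→(16.5,33.5)  cross = 18·33.5 − 16.5·12 = 405.0000; (r_i+r_j)·cross = 34.5·405.0000 = 13972.5000
edge 5: (16.5,33.5)→(5.5,38.5)  cross = 16.5·38.5 − 5.5·33.5 = 451.0000; (r_i+r_j)·cross = 22·451.0000 = 9922.0000
Σcross = 645.0000 → A = |Σcross|/2 = 322.5000 mm²
Σ(r_i+r_j)·cross = 22647.2500 → first moment M = |Σ|/6 = 3774.5417
R_c = M/A = 3774.5417/322.5000 = 11.7040 mm
θ = 240° = 4.188790 rad
V = θ·R_c·A = 4.188790·11.7040·322.5000 = 15810.763 mm³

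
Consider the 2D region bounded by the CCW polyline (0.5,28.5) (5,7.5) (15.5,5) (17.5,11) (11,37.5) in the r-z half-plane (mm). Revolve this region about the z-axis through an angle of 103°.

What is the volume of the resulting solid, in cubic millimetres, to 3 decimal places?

Profile (r,z), 5 vertices: (0.5,28.5) (5,7.5) (15.5,5) (17.5,11) (11,37.5)
edge 0: (0.5,28.5)→(5,7.5)  cross = 0.5·7.5 − 5·28.5 = -138.7500; (r_i+r_j)·cross = 5.5·-138.7500 = -763.1250
edge 1: (5,7.5)→(15.5,5)  cross = 5·5 − 15.5·7.5 = -91.2500; (r_i+r_j)·cross = 20.5·-91.2500 = -1870.6250
edge 2: (15.5,5)→(17.5,11)  cross = 15.5·11 − 17.5·5 = 83.0000; (r_i+r_j)·cross = 33·83.0000 = 2739.0000
edge 3: (17.5,11)→(11,37.5)  cross = 17.5·37.5 − 11·11 = 535.2500; (r_i+r_j)·cross = 28.5·535.2500 = 15254.6250
edge 4: (11,37.5)→(0.5,28.5)  cross = 11·28.5 − 0.5·37.5 = 294.7500; (r_i+r_j)·cross = 11.5·294.7500 = 3389.6250
Σcross = 683.0000 → A = |Σcross|/2 = 341.5000 mm²
Σ(r_i+r_j)·cross = 18749.5000 → first moment M = |Σ|/6 = 3124.9167
R_c = M/A = 3124.9167/341.5000 = 9.1506 mm
θ = 103° = 1.797689 rad
V = θ·R_c·A = 1.797689·9.1506·341.5000 = 5617.629 mm³

Volume = 5617.629 mm³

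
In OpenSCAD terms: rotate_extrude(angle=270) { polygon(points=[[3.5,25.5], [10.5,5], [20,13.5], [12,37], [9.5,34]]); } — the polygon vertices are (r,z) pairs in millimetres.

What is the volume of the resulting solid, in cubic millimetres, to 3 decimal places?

Volume = 14987.655 mm³

Profile (r,z), 5 vertices: (3.5,25.5) (10.5,5) (20,13.5) (12,37) (9.5,34)
edge 0: (3.5,25.5)→(10.5,5)  cross = 3.5·5 − 10.5·25.5 = -250.2500; (r_i+r_j)·cross = 14·-250.2500 = -3503.5000
edge 1: (10.5,5)→(20,13.5)  cross = 10.5·13.5 − 20·5 = 41.7500; (r_i+r_j)·cross = 30.5·41.7500 = 1273.3750
edge 2: (20,13.5)→(12,37)  cross = 20·37 − 12·13.5 = 578.0000; (r_i+r_j)·cross = 32·578.0000 = 18496.0000
edge 3: (12,37)→(9.5,34)  cross = 12·34 − 9.5·37 = 56.5000; (r_i+r_j)·cross = 21.5·56.5000 = 1214.7500
edge 4: (9.5,34)→(3.5,25.5)  cross = 9.5·25.5 − 3.5·34 = 123.2500; (r_i+r_j)·cross = 13·123.2500 = 1602.2500
Σcross = 549.2500 → A = |Σcross|/2 = 274.6250 mm²
Σ(r_i+r_j)·cross = 19082.8750 → first moment M = |Σ|/6 = 3180.4792
R_c = M/A = 3180.4792/274.6250 = 11.5812 mm
θ = 270° = 4.712389 rad
V = θ·R_c·A = 4.712389·11.5812·274.6250 = 14987.655 mm³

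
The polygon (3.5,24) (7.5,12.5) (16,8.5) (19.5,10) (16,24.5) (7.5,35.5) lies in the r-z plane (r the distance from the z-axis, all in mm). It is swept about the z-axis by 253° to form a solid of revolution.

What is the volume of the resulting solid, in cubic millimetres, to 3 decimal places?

Volume = 11788.770 mm³

Profile (r,z), 6 vertices: (3.5,24) (7.5,12.5) (16,8.5) (19.5,10) (16,24.5) (7.5,35.5)
edge 0: (3.5,24)→(7.5,12.5)  cross = 3.5·12.5 − 7.5·24 = -136.2500; (r_i+r_j)·cross = 11·-136.2500 = -1498.7500
edge 1: (7.5,12.5)→(16,8.5)  cross = 7.5·8.5 − 16·12.5 = -136.2500; (r_i+r_j)·cross = 23.5·-136.2500 = -3201.8750
edge 2: (16,8.5)→(19.5,10)  cross = 16·10 − 19.5·8.5 = -5.7500; (r_i+r_j)·cross = 35.5·-5.7500 = -204.1250
edge 3: (19.5,10)→(16,24.5)  cross = 19.5·24.5 − 16·10 = 317.7500; (r_i+r_j)·cross = 35.5·317.7500 = 11280.1250
edge 4: (16,24.5)→(7.5,35.5)  cross = 16·35.5 − 7.5·24.5 = 384.2500; (r_i+r_j)·cross = 23.5·384.2500 = 9029.8750
edge 5: (7.5,35.5)→(3.5,24)  cross = 7.5·24 − 3.5·35.5 = 55.7500; (r_i+r_j)·cross = 11·55.7500 = 613.2500
Σcross = 479.5000 → A = |Σcross|/2 = 239.7500 mm²
Σ(r_i+r_j)·cross = 16018.5000 → first moment M = |Σ|/6 = 2669.7500
R_c = M/A = 2669.7500/239.7500 = 11.1356 mm
θ = 253° = 4.415683 rad
V = θ·R_c·A = 4.415683·11.1356·239.7500 = 11788.770 mm³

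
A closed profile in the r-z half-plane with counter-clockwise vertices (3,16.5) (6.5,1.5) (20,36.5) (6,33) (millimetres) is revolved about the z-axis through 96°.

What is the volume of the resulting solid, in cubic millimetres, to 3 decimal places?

Profile (r,z), 4 vertices: (3,16.5) (6.5,1.5) (20,36.5) (6,33)
edge 0: (3,16.5)→(6.5,1.5)  cross = 3·1.5 − 6.5·16.5 = -102.7500; (r_i+r_j)·cross = 9.5·-102.7500 = -976.1250
edge 1: (6.5,1.5)→(20,36.5)  cross = 6.5·36.5 − 20·1.5 = 207.2500; (r_i+r_j)·cross = 26.5·207.2500 = 5492.1250
edge 2: (20,36.5)→(6,33)  cross = 20·33 − 6·36.5 = 441.0000; (r_i+r_j)·cross = 26·441.0000 = 11466.0000
edge 3: (6,33)→(3,16.5)  cross = 6·16.5 − 3·33 = 0.0000; (r_i+r_j)·cross = 9·0.0000 = 0.0000
Σcross = 545.5000 → A = |Σcross|/2 = 272.7500 mm²
Σ(r_i+r_j)·cross = 15982.0000 → first moment M = |Σ|/6 = 2663.6667
R_c = M/A = 2663.6667/272.7500 = 9.7660 mm
θ = 96° = 1.675516 rad
V = θ·R_c·A = 1.675516·9.7660·272.7500 = 4463.016 mm³

Volume = 4463.016 mm³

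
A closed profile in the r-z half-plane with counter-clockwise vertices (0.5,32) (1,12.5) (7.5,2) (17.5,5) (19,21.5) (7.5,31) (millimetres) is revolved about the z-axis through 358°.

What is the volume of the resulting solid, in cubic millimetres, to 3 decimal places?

Volume = 23577.880 mm³

Profile (r,z), 6 vertices: (0.5,32) (1,12.5) (7.5,2) (17.5,5) (19,21.5) (7.5,31)
edge 0: (0.5,32)→(1,12.5)  cross = 0.5·12.5 − 1·32 = -25.7500; (r_i+r_j)·cross = 1.5·-25.7500 = -38.6250
edge 1: (1,12.5)→(7.5,2)  cross = 1·2 − 7.5·12.5 = -91.7500; (r_i+r_j)·cross = 8.5·-91.7500 = -779.8750
edge 2: (7.5,2)→(17.5,5)  cross = 7.5·5 − 17.5·2 = 2.5000; (r_i+r_j)·cross = 25·2.5000 = 62.5000
edge 3: (17.5,5)→(19,21.5)  cross = 17.5·21.5 − 19·5 = 281.2500; (r_i+r_j)·cross = 36.5·281.2500 = 10265.6250
edge 4: (19,21.5)→(7.5,31)  cross = 19·31 − 7.5·21.5 = 427.7500; (r_i+r_j)·cross = 26.5·427.7500 = 11335.3750
edge 5: (7.5,31)→(0.5,32)  cross = 7.5·32 − 0.5·31 = 224.5000; (r_i+r_j)·cross = 8·224.5000 = 1796.0000
Σcross = 818.5000 → A = |Σcross|/2 = 409.2500 mm²
Σ(r_i+r_j)·cross = 22641.0000 → first moment M = |Σ|/6 = 3773.5000
R_c = M/A = 3773.5000/409.2500 = 9.2205 mm
θ = 358° = 6.248279 rad
V = θ·R_c·A = 6.248279·9.2205·409.2500 = 23577.880 mm³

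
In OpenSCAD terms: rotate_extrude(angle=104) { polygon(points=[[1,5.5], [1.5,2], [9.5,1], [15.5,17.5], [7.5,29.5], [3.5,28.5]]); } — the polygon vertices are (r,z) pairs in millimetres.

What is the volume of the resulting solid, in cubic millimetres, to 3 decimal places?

Volume = 3700.622 mm³

Profile (r,z), 6 vertices: (1,5.5) (1.5,2) (9.5,1) (15.5,17.5) (7.5,29.5) (3.5,28.5)
edge 0: (1,5.5)→(1.5,2)  cross = 1·2 − 1.5·5.5 = -6.2500; (r_i+r_j)·cross = 2.5·-6.2500 = -15.6250
edge 1: (1.5,2)→(9.5,1)  cross = 1.5·1 − 9.5·2 = -17.5000; (r_i+r_j)·cross = 11·-17.5000 = -192.5000
edge 2: (9.5,1)→(15.5,17.5)  cross = 9.5·17.5 − 15.5·1 = 150.7500; (r_i+r_j)·cross = 25·150.7500 = 3768.7500
edge 3: (15.5,17.5)→(7.5,29.5)  cross = 15.5·29.5 − 7.5·17.5 = 326.0000; (r_i+r_j)·cross = 23·326.0000 = 7498.0000
edge 4: (7.5,29.5)→(3.5,28.5)  cross = 7.5·28.5 − 3.5·29.5 = 110.5000; (r_i+r_j)·cross = 11·110.5000 = 1215.5000
edge 5: (3.5,28.5)→(1,5.5)  cross = 3.5·5.5 − 1·28.5 = -9.2500; (r_i+r_j)·cross = 4.5·-9.2500 = -41.6250
Σcross = 554.2500 → A = |Σcross|/2 = 277.1250 mm²
Σ(r_i+r_j)·cross = 12232.5000 → first moment M = |Σ|/6 = 2038.7500
R_c = M/A = 2038.7500/277.1250 = 7.3568 mm
θ = 104° = 1.815142 rad
V = θ·R_c·A = 1.815142·7.3568·277.1250 = 3700.622 mm³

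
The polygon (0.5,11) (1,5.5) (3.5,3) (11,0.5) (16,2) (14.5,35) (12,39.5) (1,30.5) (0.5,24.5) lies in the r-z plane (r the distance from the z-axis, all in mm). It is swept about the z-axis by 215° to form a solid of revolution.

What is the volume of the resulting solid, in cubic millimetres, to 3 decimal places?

Volume = 15218.953 mm³

Profile (r,z), 9 vertices: (0.5,11) (1,5.5) (3.5,3) (11,0.5) (16,2) (14.5,35) (12,39.5) (1,30.5) (0.5,24.5)
edge 0: (0.5,11)→(1,5.5)  cross = 0.5·5.5 − 1·11 = -8.2500; (r_i+r_j)·cross = 1.5·-8.2500 = -12.3750
edge 1: (1,5.5)→(3.5,3)  cross = 1·3 − 3.5·5.5 = -16.2500; (r_i+r_j)·cross = 4.5·-16.2500 = -73.1250
edge 2: (3.5,3)→(11,0.5)  cross = 3.5·0.5 − 11·3 = -31.2500; (r_i+r_j)·cross = 14.5·-31.2500 = -453.1250
edge 3: (11,0.5)→(16,2)  cross = 11·2 − 16·0.5 = 14.0000; (r_i+r_j)·cross = 27·14.0000 = 378.0000
edge 4: (16,2)→(14.5,35)  cross = 16·35 − 14.5·2 = 531.0000; (r_i+r_j)·cross = 30.5·531.0000 = 16195.5000
edge 5: (14.5,35)→(12,39.5)  cross = 14.5·39.5 − 12·35 = 152.7500; (r_i+r_j)·cross = 26.5·152.7500 = 4047.8750
edge 6: (12,39.5)→(1,30.5)  cross = 12·30.5 − 1·39.5 = 326.5000; (r_i+r_j)·cross = 13·326.5000 = 4244.5000
edge 7: (1,30.5)→(0.5,24.5)  cross = 1·24.5 − 0.5·30.5 = 9.2500; (r_i+r_j)·cross = 1.5·9.2500 = 13.8750
edge 8: (0.5,24.5)→(0.5,11)  cross = 0.5·11 − 0.5·24.5 = -6.7500; (r_i+r_j)·cross = 1·-6.7500 = -6.7500
Σcross = 971.0000 → A = |Σcross|/2 = 485.5000 mm²
Σ(r_i+r_j)·cross = 24334.3750 → first moment M = |Σ|/6 = 4055.7292
R_c = M/A = 4055.7292/485.5000 = 8.3537 mm
θ = 215° = 3.752458 rad
V = θ·R_c·A = 3.752458·8.3537·485.5000 = 15218.953 mm³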